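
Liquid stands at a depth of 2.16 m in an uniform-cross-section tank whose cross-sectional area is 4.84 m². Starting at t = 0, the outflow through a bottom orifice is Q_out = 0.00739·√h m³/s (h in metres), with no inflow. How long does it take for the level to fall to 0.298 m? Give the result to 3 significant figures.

A dh/dt = −Q_out = −0.00739 √h.
Separate and integrate: 2(√h − √h₀) = −(0.00739/A) t.
t = 2A(√h₀ − √h)/0.00739 = 2·4.84·(√2.16 − √0.298)/0.00739
  = 9.6800 × (1.4697 − 0.54589) / 0.00739 = 1210.1 s.

1210 s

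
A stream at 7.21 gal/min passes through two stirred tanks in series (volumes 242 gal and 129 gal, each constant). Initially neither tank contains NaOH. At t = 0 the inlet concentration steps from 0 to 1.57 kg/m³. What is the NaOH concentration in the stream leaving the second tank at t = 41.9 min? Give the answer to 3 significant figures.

Each tank obeys Vᵢ dCᵢ/dt = Q(Cᵢ₋₁ − Cᵢ), so τᵢ = Vᵢ/Q.
τ₁ = 242/7.21 = 33.564 min; τ₂ = 129/7.21 = 17.892 min.
Tank 1: C₁ = C_in(1 − e^(−t/τ₁)). Tank 2 (τ₁ ≠ τ₂): C₂ = C_in[1 − (τ₁ e^(−t/τ₁) − τ₂ e^(−t/τ₂))/(τ₁ − τ₂)].
At t = 41.9: e^(−t/τ₁) = 0.28698, e^(−t/τ₂) = 0.096149.
C₂ = 1.57·[1 − (33.564·0.28698 − 17.892·0.096149)/(15.673)] = 1.57·0.49517 = 0.77742 kg/m³.

0.777 kg/m³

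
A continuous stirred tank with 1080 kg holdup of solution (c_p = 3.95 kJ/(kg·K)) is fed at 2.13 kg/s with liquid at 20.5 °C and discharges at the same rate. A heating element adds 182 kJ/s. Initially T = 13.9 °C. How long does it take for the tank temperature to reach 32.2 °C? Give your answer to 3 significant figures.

530 s

M c_p dT/dt = ṁ c_p (T_in − T) + Q̇.
τ = M/ṁ = 507.04 s; T_ss = T_in + Q̇/(ṁ c_p) = 42.132 °C.
T(t) = T_ss + (T₀ − T_ss) e^(−t/τ). Set T = 32.2:
e^(−t/τ) = (32.2 − 42.132)/(13.9 − 42.132) = 0.35180
t = −507.04 · ln(0.35180) = 529.71 s.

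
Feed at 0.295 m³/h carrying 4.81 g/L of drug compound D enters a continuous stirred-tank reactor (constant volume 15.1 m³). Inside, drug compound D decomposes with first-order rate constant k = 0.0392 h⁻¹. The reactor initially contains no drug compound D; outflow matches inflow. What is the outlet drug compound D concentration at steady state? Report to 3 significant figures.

Species balance: V dC/dt = Q C_in − Q C − k V C.
At steady state: 0 = Q C_in − (Q + kV) C_ss, so C_ss = Q C_in/(Q + kV).
C_ss = 0.295·4.81/(0.295 + 0.0392·15.1) = 1.4189/0.88692 = 1.5999 g/L.

1.60 g/L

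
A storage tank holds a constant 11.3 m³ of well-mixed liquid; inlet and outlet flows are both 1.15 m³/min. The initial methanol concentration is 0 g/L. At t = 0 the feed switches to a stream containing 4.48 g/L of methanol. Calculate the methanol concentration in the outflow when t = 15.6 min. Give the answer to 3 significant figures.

3.56 g/L

Transient balance on the dissolved component: V dC/dt = Q(C_in − C).
So dC/dt = (C_in − C)/τ with τ = V/Q = 11.3/1.15 = 9.8261 min.
Solution: C(t) = C_in + (C₀ − C_in) e^(−t/τ).
C(15.6) = 4.48 + (0 − 4.48)·e^(−15.6/9.8261) = 4.48 + (-4.4800)·0.20441 = 3.5642 g/L.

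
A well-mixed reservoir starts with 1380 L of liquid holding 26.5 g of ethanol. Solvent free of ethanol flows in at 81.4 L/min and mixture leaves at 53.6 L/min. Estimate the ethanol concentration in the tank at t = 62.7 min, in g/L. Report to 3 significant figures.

0.00176 g/L

Total volume: dV/dt = Q_in − Q_out = 27.800 L/min, so V(t) = 1380 + 27.800 t and V(62.7) = 3123.1 L.
Species balance (pure solvent in): dm/dt = −Q_out · m/V(t).
dm/m = −Q_out dt/(V₀ + 27.800 t); integrating gives ln(m/m₀) = −(Q_out/(Q_in−Q_out)) ln(V/V₀).
m = m₀ (V₀/V)^(Q_out/(Q_in−Q_out)) = 26.5 × (1380/3123.1)^(1.9281) = 5.4873 g.
C = m/V = 5.4873/3123.1 = 0.0017570 g/L.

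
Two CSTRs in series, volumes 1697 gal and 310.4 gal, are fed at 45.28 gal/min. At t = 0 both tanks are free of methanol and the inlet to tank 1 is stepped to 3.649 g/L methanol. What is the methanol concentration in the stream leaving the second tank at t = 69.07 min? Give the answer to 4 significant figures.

2.942 g/L

Time constants: τᵢ = Vᵢ/Q for each well-mixed tank.
τ₁ = 1697/45.28 = 37.4779 min; τ₂ = 310.4/45.28 = 6.85512 min.
Solving the cascade with C₁(0)=C₂(0)=0 gives C₂(t) = C_in[1 − (τ₁ e^(−t/τ₁) − τ₂ e^(−t/τ₂))/(τ₁ − τ₂)].
At t = 69.07: e^(−t/τ₁) = 0.158349, e^(−t/τ₂) = 4.20911e-05.
C₂ = 3.649·[1 − (37.4779·0.158349 − 6.85512·4.20911e-05)/(30.6228)] = 3.649·0.806213 = 2.94187 g/L.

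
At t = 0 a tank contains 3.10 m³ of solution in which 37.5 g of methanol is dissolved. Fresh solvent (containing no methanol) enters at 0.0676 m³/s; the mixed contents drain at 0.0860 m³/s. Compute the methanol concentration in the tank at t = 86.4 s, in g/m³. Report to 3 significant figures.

0.861 g/m³

Let m(t) be the amount of methanol. Volume: V(t) = V₀ + (Q_in − Q_out) t = 3.10 − 0.018400 t; V(86.4) = 1.5102 m³.
Species balance (pure solvent in): dm/dt = −Q_out · m/V(t).
dm/m = −Q_out dt/(V₀ − 0.018400 t); integrating gives ln(m/m₀) = −(Q_out/(Q_in−Q_out)) ln(V/V₀).
m = m₀ (V₀/V)^(Q_out/(Q_in−Q_out)) = 37.5 × (3.10/1.5102)^(-4.6739) = 1.3011 g.
C = m/V = 1.3011/1.5102 = 0.86149 g/m³.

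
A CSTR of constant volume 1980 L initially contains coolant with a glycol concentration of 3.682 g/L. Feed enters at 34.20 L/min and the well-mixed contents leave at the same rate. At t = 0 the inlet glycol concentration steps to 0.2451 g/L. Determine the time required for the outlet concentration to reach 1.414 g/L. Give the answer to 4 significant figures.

62.44 min

Unsteady species balance (constant V, well mixed): V dC/dt = Q(C_in − C), so τ = V/Q = 57.8947 min.
C(t) = C_in + (C₀ − C_in) e^(−t/τ). Set C = 1.414 and solve for t:
e^(−t/τ) = (C − C_in)/(C₀ − C_in) = (1.414 − 0.2451)/(3.682 − 0.2451) = 0.340103
t = −τ ln(…) = 57.8947 × 1.07851 = 62.4399 min.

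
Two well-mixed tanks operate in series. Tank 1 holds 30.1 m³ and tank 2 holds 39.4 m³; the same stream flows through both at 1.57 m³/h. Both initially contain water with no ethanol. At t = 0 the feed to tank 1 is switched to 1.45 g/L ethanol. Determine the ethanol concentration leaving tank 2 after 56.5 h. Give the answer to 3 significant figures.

1.05 g/L

Species balance on tank i: dCᵢ/dt = (Cᵢ₋₁ − Cᵢ)/τᵢ with τᵢ = Vᵢ/Q.
τ₁ = 30.1/1.57 = 19.172 h; τ₂ = 39.4/1.57 = 25.096 h.
Solving the cascade with C₁(0)=C₂(0)=0 gives C₂(t) = C_in[1 − (τ₁ e^(−t/τ₁) − τ₂ e^(−t/τ₂))/(τ₁ − τ₂)].
At t = 56.5: e^(−t/τ₁) = 0.052496, e^(−t/τ₂) = 0.10525.
C₂ = 1.45·[1 − (19.172·0.052496 − 25.096·0.10525)/(-5.9236)] = 1.45·0.72400 = 1.0498 g/L.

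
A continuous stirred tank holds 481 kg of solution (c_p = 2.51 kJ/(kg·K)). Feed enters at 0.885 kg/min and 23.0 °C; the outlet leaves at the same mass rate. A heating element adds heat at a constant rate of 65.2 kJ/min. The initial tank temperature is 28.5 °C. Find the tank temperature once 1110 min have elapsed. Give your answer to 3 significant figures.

M c_p dT/dt = ṁ c_p (T_in − T) + Q̇.
Rearrange: dT/dt = (T_ss − T)/τ with τ = M/ṁ = 543.50 min and T_ss = T_in + Q̇/(ṁ c_p) = 52.352 °C.
This is linear first-order; T(t) = T_ss + (T₀ − T_ss) e^(−t/τ).
T(1110) = 52.352 + (-23.852)·e^(−1110/543.50) = 52.352 + (-23.852)·0.12973 = 49.257 °C.

49.3 °C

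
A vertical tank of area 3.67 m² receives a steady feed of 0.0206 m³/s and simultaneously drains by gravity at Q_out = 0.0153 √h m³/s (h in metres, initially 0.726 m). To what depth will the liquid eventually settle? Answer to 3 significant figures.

1.81 m

A dh/dt = Q_in − 0.0153 √h. Steady state requires inflow = outflow:
Q_in = 0.0153 √h_ss ⇒ √h_ss = 0.0206/0.0153 = 1.3464.
h_ss = 1.3464² = 1.8128 m. (Since h₀ = 0.726 m < h_ss, the level will rise toward this value.)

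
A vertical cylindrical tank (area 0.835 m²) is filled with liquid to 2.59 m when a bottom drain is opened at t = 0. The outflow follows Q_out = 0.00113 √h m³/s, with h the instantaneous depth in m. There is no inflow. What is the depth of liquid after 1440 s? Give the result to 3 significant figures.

Accumulation of liquid (constant cross-section A): A dh/dt = −0.00113 √h.
Separate and integrate: 2(√h − √h₀) = −(0.00113/A) t.
√h = √2.59 − 0.00113·1440/(2·0.835) = 1.6093 − 0.97437 = 0.63498.
h = 0.63498² = 0.40320 m.

0.403 m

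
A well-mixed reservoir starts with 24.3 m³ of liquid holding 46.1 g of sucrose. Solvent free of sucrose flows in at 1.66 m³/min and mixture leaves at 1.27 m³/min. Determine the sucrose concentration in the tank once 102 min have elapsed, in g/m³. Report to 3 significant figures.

0.0306 g/m³

Total volume: dV/dt = Q_in − Q_out = 0.39000 m³/min, so V(t) = 24.3 + 0.39000 t and V(102) = 64.080 m³.
Species balance (pure solvent in): dm/dt = −Q_out · m/V(t).
Separate: dm/m = −Q_out dt/V(t) ⇒ ln(m/m₀) = −(Q_out/(Q_in−Q_out)) ln(V/V₀).
m = m₀ (V₀/V)^(Q_out/(Q_in−Q_out)) = 46.1 × (24.3/64.080)^(3.2564) = 1.9605 g.
C = m/V = 1.9605/64.080 = 0.030595 g/m³.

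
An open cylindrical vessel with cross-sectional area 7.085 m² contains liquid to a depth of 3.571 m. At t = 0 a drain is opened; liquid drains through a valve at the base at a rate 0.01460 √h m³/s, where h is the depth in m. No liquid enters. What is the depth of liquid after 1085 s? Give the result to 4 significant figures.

With no inflow, A dh/dt = −0.01460 √h.
∫ h^(−1/2) dh = −(0.01460/A) ∫ dt, giving 2√h = 2√h₀ − (0.01460/A) t.
√h = √3.571 − 0.01460·1085/(2·7.085) = 1.88971 − 1.11793 = 0.771784.
h = 0.771784² = 0.595650 m.

0.5957 m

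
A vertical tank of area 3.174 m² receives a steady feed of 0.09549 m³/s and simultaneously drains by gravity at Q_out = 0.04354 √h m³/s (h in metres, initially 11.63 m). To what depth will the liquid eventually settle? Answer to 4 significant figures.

4.810 m

Level balance: A dh/dt = 0.09549 − 0.04354 √h. Setting dh/dt = 0:
Q_in = 0.04354 √h_ss ⇒ √h_ss = 0.09549/0.04354 = 2.19316.
h_ss = 2.19316² = 4.80993 m. (Since h₀ = 11.63 m > h_ss, the level will fall toward this value.)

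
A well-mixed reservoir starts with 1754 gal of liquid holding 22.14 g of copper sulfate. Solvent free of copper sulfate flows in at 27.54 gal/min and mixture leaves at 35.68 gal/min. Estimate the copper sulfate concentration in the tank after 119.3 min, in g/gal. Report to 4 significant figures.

0.0008239 g/gal

Total volume: dV/dt = Q_in − Q_out = -8.14000 gal/min, so V(t) = 1754 − 8.14000 t and V(119.3) = 782.898 gal.
No copper sulfate enters, so dm/dt = −Q_out · (m/V).
Separate: dm/m = −Q_out dt/V(t) ⇒ ln(m/m₀) = −(Q_out/(Q_in−Q_out)) ln(V/V₀).
m = m₀ (V₀/V)^(Q_out/(Q_in−Q_out)) = 22.14 × (1754/782.898)^(-4.38329) = 0.645065 g.
C = m/V = 0.645065/782.898 = 0.000823945 g/gal.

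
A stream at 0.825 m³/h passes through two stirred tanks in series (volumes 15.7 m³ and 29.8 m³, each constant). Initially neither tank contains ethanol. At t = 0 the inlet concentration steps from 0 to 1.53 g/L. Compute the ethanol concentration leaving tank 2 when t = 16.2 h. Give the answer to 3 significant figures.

0.192 g/L

Time constants: τᵢ = Vᵢ/Q for each well-mixed tank.
τ₁ = 15.7/0.825 = 19.030 h; τ₂ = 29.8/0.825 = 36.121 h.
Solving the cascade with C₁(0)=C₂(0)=0 gives C₂(t) = C_in[1 − (τ₁ e^(−t/τ₁) − τ₂ e^(−t/τ₂))/(τ₁ − τ₂)].
At t = 16.2: e^(−t/τ₁) = 0.42687, e^(−t/τ₂) = 0.63859.
C₂ = 1.53·[1 − (19.030·0.42687 − 36.121·0.63859)/(-17.091)] = 1.53·0.12566 = 0.19226 g/L.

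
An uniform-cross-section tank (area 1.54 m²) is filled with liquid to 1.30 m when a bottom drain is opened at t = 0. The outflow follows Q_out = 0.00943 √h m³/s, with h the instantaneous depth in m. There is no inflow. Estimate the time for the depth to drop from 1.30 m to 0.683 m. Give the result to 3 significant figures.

102 s

Unsteady balance on liquid volume: A dh/dt = −0.00943 √h.
This is separable: 2 d(√h)/dt = −0.00943/A, so √h = √h₀ − (0.00943/(2A)) t.
t = 2A(√h₀ − √h)/0.00943 = 2·1.54·(√1.30 − √0.683)/0.00943
  = 3.0800 × (1.1402 − 0.82644) / 0.00943 = 102.47 s.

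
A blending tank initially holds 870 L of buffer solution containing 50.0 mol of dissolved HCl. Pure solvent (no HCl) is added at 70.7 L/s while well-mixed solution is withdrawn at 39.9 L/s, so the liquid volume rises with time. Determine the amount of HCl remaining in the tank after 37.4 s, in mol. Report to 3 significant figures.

Total volume: dV/dt = Q_in − Q_out = 30.800 L/s, so V(t) = 870 + 30.800 t and V(37.4) = 2021.9 L.
No HCl enters, so dm/dt = −Q_out · (m/V).
Separate: dm/m = −Q_out dt/V(t) ⇒ ln(m/m₀) = −(Q_out/(Q_in−Q_out)) ln(V/V₀).
m = m₀ (V₀/V)^(Q_out/(Q_in−Q_out)) = 50.0 × (870/2021.9)^(1.2955) = 16.769 mol.

16.8 mol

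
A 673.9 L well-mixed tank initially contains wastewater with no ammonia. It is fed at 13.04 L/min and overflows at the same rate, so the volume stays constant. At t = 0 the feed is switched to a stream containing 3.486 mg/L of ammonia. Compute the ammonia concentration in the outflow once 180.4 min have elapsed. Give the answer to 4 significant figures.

3.380 mg/L

Transient balance on the dissolved component: V dC/dt = Q(C_in − C).
Rewrite as dC/dt + C/τ = C_in/τ, τ = V/Q = 51.6794 min.
Solution: C(t) = C_in + (C₀ − C_in) e^(−t/τ).
C(180.4) = 3.486 + (0 − 3.486)·e^(−180.4/51.6794) = 3.486 + (-3.48600)·0.0304780 = 3.37975 mg/L.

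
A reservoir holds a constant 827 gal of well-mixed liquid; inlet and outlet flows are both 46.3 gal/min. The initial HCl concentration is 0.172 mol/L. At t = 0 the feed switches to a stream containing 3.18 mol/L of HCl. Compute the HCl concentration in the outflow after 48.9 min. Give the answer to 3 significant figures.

Accumulation = in − out for the solute gives V dC/dt = Q(C_in − C).
Time constant τ = V/Q = 827/46.3 = 17.862 min.
This is linear first-order; C(t) = C_in + (C₀ − C_in) e^(−t/τ).
C(48.9) = 3.18 + (0.172 − 3.18)·e^(−48.9/17.862) = 3.18 + (-3.0080)·0.064720 = 2.9853 mol/L.

2.99 mol/L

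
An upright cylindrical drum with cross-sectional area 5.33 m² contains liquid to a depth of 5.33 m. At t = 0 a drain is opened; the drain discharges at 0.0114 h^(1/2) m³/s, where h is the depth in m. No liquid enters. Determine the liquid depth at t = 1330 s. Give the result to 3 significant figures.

A dh/dt = −Q_out = −0.0114 √h.
Separate and integrate: 2(√h − √h₀) = −(0.0114/A) t.
√h = √5.33 − 0.0114·1330/(2·5.33) = 2.3087 − 1.4223 = 0.88635.
h = 0.88635² = 0.78562 m.

0.786 m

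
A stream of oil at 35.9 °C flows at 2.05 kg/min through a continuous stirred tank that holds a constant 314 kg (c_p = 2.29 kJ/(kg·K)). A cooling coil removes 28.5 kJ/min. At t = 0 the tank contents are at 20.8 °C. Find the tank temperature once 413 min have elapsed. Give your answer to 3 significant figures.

29.2 °C

M c_p dT/dt = ṁ c_p (T_in − T) − Q̇.
Rearrange: dT/dt = (T_ss − T)/τ with τ = M/ṁ = 153.17 min and T_ss = T_in − Q̇/(ṁ c_p) = 29.829 °C.
T approaches T_ss exponentially: T(t) = T_ss + (T₀ − T_ss) e^(−t/τ).
T(413) = 29.829 + (-9.0291)·e^(−413/153.17) = 29.829 + (-9.0291)·0.067452 = 29.220 °C.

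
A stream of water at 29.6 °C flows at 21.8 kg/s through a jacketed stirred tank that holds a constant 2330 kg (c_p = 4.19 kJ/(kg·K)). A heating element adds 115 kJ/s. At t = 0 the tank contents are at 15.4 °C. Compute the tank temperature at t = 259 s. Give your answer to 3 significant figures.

Energy balance: M c_p dT/dt = ṁ c_p (T_in − T) + 115.
τ = M/ṁ = 106.88 s; T_ss = T_in + Q̇/(ṁ c_p) = 29.6 + 115/(21.8·4.19) = 30.859 °C.
T approaches T_ss exponentially: T(t) = T_ss + (T₀ − T_ss) e^(−t/τ).
T(259) = 30.859 + (-15.459)·e^(−259/106.88) = 30.859 + (-15.459)·0.088632 = 29.489 °C.

29.5 °C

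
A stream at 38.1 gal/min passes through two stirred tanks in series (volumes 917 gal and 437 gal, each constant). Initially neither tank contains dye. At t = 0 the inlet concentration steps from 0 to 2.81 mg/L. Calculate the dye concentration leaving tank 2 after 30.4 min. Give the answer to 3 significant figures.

1.47 mg/L

Each tank obeys Vᵢ dCᵢ/dt = Q(Cᵢ₋₁ − Cᵢ), so τᵢ = Vᵢ/Q.
τ₁ = 917/38.1 = 24.068 min; τ₂ = 437/38.1 = 11.470 min.
Tank 1: C₁ = C_in(1 − e^(−t/τ₁)). Tank 2 (τ₁ ≠ τ₂): C₂ = C_in[1 − (τ₁ e^(−t/τ₁) − τ₂ e^(−t/τ₂))/(τ₁ − τ₂)].
At t = 30.4: e^(−t/τ₁) = 0.28278, e^(−t/τ₂) = 0.070621.
C₂ = 2.81·[1 − (24.068·0.28278 − 11.470·0.070621)/(12.598)] = 2.81·0.52406 = 1.4726 mg/L.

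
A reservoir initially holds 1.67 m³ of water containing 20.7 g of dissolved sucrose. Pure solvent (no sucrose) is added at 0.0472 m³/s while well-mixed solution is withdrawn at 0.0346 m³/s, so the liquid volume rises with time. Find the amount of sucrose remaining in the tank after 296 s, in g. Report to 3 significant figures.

Let m(t) be the amount of sucrose. Volume: V(t) = V₀ + (Q_in − Q_out) t = 1.67 + 0.012600 t; V(296) = 5.3996 m³.
Solute balance: dm/dt = 0 − Q_out C = −Q_out m/V(t).
dm/m = −Q_out dt/(V₀ + 0.012600 t); integrating gives ln(m/m₀) = −(Q_out/(Q_in−Q_out)) ln(V/V₀).
m = m₀ (V₀/V)^(Q_out/(Q_in−Q_out)) = 20.7 × (1.67/5.3996)^(2.7460) = 0.82503 g.

0.825 g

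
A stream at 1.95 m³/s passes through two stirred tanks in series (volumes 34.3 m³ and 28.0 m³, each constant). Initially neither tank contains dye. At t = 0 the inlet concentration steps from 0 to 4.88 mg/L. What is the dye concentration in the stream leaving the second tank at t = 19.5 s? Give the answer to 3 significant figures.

1.69 mg/L

Each tank obeys Vᵢ dCᵢ/dt = Q(Cᵢ₋₁ − Cᵢ), so τᵢ = Vᵢ/Q.
τ₁ = 34.3/1.95 = 17.590 s; τ₂ = 28.0/1.95 = 14.359 s.
Solving the cascade with C₁(0)=C₂(0)=0 gives C₂(t) = C_in[1 − (τ₁ e^(−t/τ₁) − τ₂ e^(−t/τ₂))/(τ₁ − τ₂)].
At t = 19.5: e^(−t/τ₁) = 0.33002, e^(−t/τ₂) = 0.25717.
C₂ = 4.88·[1 − (17.590·0.33002 − 14.359·0.25717)/(3.2308)] = 4.88·0.34618 = 1.6894 mg/L.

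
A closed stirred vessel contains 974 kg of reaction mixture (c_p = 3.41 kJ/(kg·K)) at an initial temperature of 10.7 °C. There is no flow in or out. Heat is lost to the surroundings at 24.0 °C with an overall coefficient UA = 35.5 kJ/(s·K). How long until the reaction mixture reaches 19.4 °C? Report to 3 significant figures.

Lumped-capacitance energy balance: M c_p dT/dt = UA(T_amb − T).
τ = M c_p/UA = 93.559 s; T_ss = T_amb = 24.000 °C.
T(t) = T_ss + (T₀ − T_ss)e^(−t/τ); set T = 19.4:
t = −τ ln[(T − T_ss)/(T₀ − T_ss)] = −93.559 · ln(0.34586) = 99.332 s.

99.3 s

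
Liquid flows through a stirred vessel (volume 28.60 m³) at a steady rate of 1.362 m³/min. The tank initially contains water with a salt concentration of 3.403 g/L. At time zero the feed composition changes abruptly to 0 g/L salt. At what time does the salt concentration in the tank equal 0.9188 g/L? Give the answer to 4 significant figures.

Species balance: V dC/dt = Q(C_in − C) ⇒ τ = V/Q = 20.9985 min.
C(t) = C_in + (C₀ − C_in) e^(−t/τ). Set C = 0.9188 and solve for t:
e^(−t/τ) = (C − C_in)/(C₀ − C_in) = (0.9188 − 0)/(3.403 − 0) = 0.269997
t = −τ ln(…) = 20.9985 × 1.30934 = 27.4943 min.

27.49 min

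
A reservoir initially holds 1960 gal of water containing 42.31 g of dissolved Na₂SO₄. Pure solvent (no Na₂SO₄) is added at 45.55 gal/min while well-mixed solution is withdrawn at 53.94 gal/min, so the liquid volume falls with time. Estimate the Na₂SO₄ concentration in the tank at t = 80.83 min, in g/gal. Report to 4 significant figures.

0.002152 g/gal

Let m(t) be the amount of Na₂SO₄. Volume: V(t) = V₀ + (Q_in − Q_out) t = 1960 − 8.39000 t; V(80.83) = 1281.84 gal.
Species balance (pure solvent in): dm/dt = −Q_out · m/V(t).
dm/m = −Q_out dt/(V₀ − 8.39000 t); integrating gives ln(m/m₀) = −(Q_out/(Q_in−Q_out)) ln(V/V₀).
m = m₀ (V₀/V)^(Q_out/(Q_in−Q_out)) = 42.31 × (1960/1281.84)^(-6.42908) = 2.75911 g.
C = m/V = 2.75911/1281.84 = 0.00215247 g/gal.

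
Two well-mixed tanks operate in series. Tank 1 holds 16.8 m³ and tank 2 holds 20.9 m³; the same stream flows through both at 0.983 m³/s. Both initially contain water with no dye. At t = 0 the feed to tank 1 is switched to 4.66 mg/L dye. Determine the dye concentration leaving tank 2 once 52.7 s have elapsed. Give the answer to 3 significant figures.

3.54 mg/L

Each tank obeys Vᵢ dCᵢ/dt = Q(Cᵢ₋₁ − Cᵢ), so τᵢ = Vᵢ/Q.
τ₁ = 16.8/0.983 = 17.091 s; τ₂ = 20.9/0.983 = 21.261 s.
Solving the cascade with C₁(0)=C₂(0)=0 gives C₂(t) = C_in[1 − (τ₁ e^(−t/τ₁) − τ₂ e^(−t/τ₂))/(τ₁ − τ₂)].
At t = 52.7: e^(−t/τ₁) = 0.045795, e^(−t/τ₂) = 0.083855.
C₂ = 4.66·[1 − (17.091·0.045795 − 21.261·0.083855)/(-4.1709)] = 4.66·0.76019 = 3.5425 mg/L.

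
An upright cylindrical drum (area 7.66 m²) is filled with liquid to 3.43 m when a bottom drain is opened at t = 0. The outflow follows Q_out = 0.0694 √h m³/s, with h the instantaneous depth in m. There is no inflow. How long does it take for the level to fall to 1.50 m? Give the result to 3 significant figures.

138 s

Accumulation of liquid (constant cross-section A): A dh/dt = −0.0694 √h.
This is separable: 2 d(√h)/dt = −0.0694/A, so √h = √h₀ − (0.0694/(2A)) t.
t = 2A(√h₀ − √h)/0.0694 = 2·7.66·(√3.43 − √1.50)/0.0694
  = 15.320 × (1.8520 − 1.2247) / 0.0694 = 138.47 s.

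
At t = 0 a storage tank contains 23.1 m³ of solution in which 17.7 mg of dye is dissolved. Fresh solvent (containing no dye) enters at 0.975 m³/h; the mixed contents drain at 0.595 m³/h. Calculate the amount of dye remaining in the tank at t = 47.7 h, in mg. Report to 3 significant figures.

7.15 mg

Let m(t) be the amount of dye. Volume: V(t) = V₀ + (Q_in − Q_out) t = 23.1 + 0.38000 t; V(47.7) = 41.226 m³.
Solute balance: dm/dt = 0 − Q_out C = −Q_out m/V(t).
Separate: dm/m = −Q_out dt/V(t) ⇒ ln(m/m₀) = −(Q_out/(Q_in−Q_out)) ln(V/V₀).
m = m₀ (V₀/V)^(Q_out/(Q_in−Q_out)) = 17.7 × (23.1/41.226)^(1.5658) = 7.1464 mg.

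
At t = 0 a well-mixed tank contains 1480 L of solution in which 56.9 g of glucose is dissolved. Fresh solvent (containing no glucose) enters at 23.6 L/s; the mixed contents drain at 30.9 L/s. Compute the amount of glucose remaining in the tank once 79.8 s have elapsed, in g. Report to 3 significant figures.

6.85 g

Let m(t) be the amount of glucose. Volume: V(t) = V₀ + (Q_in − Q_out) t = 1480 − 7.3000 t; V(79.8) = 897.46 L.
No glucose enters, so dm/dt = −Q_out · (m/V).
dm/m = −Q_out dt/(V₀ − 7.3000 t); integrating gives ln(m/m₀) = −(Q_out/(Q_in−Q_out)) ln(V/V₀).
m = m₀ (V₀/V)^(Q_out/(Q_in−Q_out)) = 56.9 × (1480/897.46)^(-4.2329) = 6.8475 g.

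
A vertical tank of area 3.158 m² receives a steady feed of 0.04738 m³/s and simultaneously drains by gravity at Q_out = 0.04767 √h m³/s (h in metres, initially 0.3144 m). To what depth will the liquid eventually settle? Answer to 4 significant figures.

Level balance: A dh/dt = 0.04738 − 0.04767 √h. Setting dh/dt = 0:
Q_in = 0.04767 √h_ss ⇒ √h_ss = 0.04738/0.04767 = 0.993917.
h_ss = 0.993917² = 0.987870 m. (Since h₀ = 0.3144 m < h_ss, the level will rise toward this value.)

0.9879 m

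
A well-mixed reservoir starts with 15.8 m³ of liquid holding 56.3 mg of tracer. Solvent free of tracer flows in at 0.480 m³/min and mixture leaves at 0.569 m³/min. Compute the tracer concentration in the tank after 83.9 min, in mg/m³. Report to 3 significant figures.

0.113 mg/m³

Total volume: dV/dt = Q_in − Q_out = -0.089000 m³/min, so V(t) = 15.8 − 0.089000 t and V(83.9) = 8.3329 m³.
Species balance (pure solvent in): dm/dt = −Q_out · m/V(t).
Separate: dm/m = −Q_out dt/V(t) ⇒ ln(m/m₀) = −(Q_out/(Q_in−Q_out)) ln(V/V₀).
m = m₀ (V₀/V)^(Q_out/(Q_in−Q_out)) = 56.3 × (15.8/8.3329)^(-6.3933) = 0.94205 mg.
C = m/V = 0.94205/8.3329 = 0.11305 mg/m³.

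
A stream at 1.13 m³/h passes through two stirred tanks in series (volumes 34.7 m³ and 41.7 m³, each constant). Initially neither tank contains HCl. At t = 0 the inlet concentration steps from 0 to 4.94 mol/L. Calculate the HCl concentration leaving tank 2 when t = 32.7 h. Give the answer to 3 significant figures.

1.25 mol/L

Each tank obeys Vᵢ dCᵢ/dt = Q(Cᵢ₋₁ − Cᵢ), so τᵢ = Vᵢ/Q.
τ₁ = 34.7/1.13 = 30.708 h; τ₂ = 41.7/1.13 = 36.903 h.
Solving the cascade with C₁(0)=C₂(0)=0 gives C₂(t) = C_in[1 − (τ₁ e^(−t/τ₁) − τ₂ e^(−t/τ₂))/(τ₁ − τ₂)].
At t = 32.7: e^(−t/τ₁) = 0.34477, e^(−t/τ₂) = 0.41225.
C₂ = 4.94·[1 − (30.708·0.34477 − 36.903·0.41225)/(-6.1947)] = 4.94·0.25323 = 1.2510 mol/L.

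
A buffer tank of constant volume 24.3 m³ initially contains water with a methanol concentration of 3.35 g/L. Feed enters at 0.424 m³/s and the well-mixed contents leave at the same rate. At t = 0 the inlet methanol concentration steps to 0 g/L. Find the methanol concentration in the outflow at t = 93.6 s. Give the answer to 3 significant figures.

Transient balance on the dissolved component: V dC/dt = Q(C_in − C).
So dC/dt = (C_in − C)/τ with τ = V/Q = 24.3/0.424 = 57.311 s.
C approaches C_in exponentially: C(t) = C_in + (C₀ − C_in) e^(−t/τ).
C(93.6) = 0 + (3.35 − 0)·e^(−93.6/57.311) = 0 + (3.3500)·0.19531 = 0.65428 g/L.

0.654 g/L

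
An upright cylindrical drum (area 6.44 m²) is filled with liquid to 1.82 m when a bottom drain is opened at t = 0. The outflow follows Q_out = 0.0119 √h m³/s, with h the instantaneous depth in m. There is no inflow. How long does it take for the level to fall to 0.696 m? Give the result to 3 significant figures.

Unsteady balance on liquid volume: A dh/dt = −0.0119 √h.
∫ h^(−1/2) dh = −(0.0119/A) ∫ dt, giving 2√h = 2√h₀ − (0.0119/A) t.
t = 2A(√h₀ − √h)/0.0119 = 2·6.44·(√1.82 − √0.696)/0.0119
  = 12.880 × (1.3491 − 0.83427) / 0.0119 = 557.20 s.

557 s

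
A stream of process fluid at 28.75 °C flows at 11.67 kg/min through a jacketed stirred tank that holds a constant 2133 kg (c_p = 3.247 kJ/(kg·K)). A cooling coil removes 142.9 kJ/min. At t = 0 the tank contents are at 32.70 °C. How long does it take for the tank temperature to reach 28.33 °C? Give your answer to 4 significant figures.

152.6 min

M c_p dT/dt = ṁ c_p (T_in − T) − Q̇.
τ = M/ṁ = 182.776 min; T_ss = T_in − Q̇/(ṁ c_p) = 24.9788 °C.
T(t) = T_ss + (T₀ − T_ss) e^(−t/τ). Set T = 28.33:
e^(−t/τ) = (28.33 − 24.9788)/(32.70 − 24.9788) = 0.434025
t = −182.776 · ln(0.434025) = 152.555 min.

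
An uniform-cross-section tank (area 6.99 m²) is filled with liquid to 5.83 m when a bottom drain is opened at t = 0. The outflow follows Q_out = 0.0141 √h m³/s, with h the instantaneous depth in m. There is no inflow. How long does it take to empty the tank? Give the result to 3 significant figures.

2390 s

A dh/dt = −Q_out = −0.0141 √h.
This is separable: 2 d(√h)/dt = −0.0141/A, so √h = √h₀ − (0.0141/(2A)) t.
Tank is empty when √h = 0: t_empty = 2A√h₀/0.0141.
t_empty = 2·6.99·√5.83/0.0141 = 13.980·2.4145/0.0141 = 2394.0 s.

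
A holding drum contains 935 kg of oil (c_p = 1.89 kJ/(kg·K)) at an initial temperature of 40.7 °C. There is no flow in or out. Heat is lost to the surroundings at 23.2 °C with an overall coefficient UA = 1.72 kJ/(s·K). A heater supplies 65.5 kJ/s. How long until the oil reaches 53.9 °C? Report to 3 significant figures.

Lumped-capacitance energy balance: M c_p dT/dt = UA(T_amb − T) + Q̇.
τ = M c_p/UA = 1027.4 s; T_ss = T_amb + Q̇/UA = 23.2 + 65.5/1.72 = 61.281 °C.
T(t) = T_ss + (T₀ − T_ss)e^(−t/τ); set T = 53.9:
t = −τ ln[(T − T_ss)/(T₀ − T_ss)] = −1027.4 · ln(0.35864) = 1053.5 s.

1050 s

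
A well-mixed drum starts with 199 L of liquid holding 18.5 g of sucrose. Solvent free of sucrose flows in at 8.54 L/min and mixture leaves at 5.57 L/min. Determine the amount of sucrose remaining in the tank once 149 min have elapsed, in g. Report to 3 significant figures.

Total volume: dV/dt = Q_in − Q_out = 2.9700 L/min, so V(t) = 199 + 2.9700 t and V(149) = 641.53 L.
No sucrose enters, so dm/dt = −Q_out · (m/V).
Separate: dm/m = −Q_out dt/V(t) ⇒ ln(m/m₀) = −(Q_out/(Q_in−Q_out)) ln(V/V₀).
m = m₀ (V₀/V)^(Q_out/(Q_in−Q_out)) = 18.5 × (199/641.53)^(1.8754) = 2.0596 g.

2.06 g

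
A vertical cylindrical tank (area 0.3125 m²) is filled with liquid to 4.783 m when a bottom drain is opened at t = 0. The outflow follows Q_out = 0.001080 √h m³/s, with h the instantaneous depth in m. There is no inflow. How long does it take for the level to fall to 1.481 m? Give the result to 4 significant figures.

561.4 s

With no inflow, A dh/dt = −0.001080 √h.
∫ h^(−1/2) dh = −(0.001080/A) ∫ dt, giving 2√h = 2√h₀ − (0.001080/A) t.
t = 2A(√h₀ − √h)/0.001080 = 2·0.3125·(√4.783 − √1.481)/0.001080
  = 0.625000 × (2.18701 − 1.21696) / 0.001080 = 561.368 s.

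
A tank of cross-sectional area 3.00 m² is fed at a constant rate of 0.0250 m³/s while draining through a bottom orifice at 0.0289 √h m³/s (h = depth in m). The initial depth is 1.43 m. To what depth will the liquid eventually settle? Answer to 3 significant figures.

Mass balance (ρ constant): A dh/dt = Q_in − 0.0289 √h. At steady state dh/dt = 0:
Q_in = 0.0289 √h_ss ⇒ √h_ss = 0.0250/0.0289 = 0.86505.
h_ss = 0.86505² = 0.74831 m. (Since h₀ = 1.43 m > h_ss, the level will fall toward this value.)

0.748 m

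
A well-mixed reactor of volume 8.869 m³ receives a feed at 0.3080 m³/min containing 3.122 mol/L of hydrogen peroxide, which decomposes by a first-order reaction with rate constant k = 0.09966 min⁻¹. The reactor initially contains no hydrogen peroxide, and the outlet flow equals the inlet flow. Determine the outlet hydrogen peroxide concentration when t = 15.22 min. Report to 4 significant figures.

Accumulation = in − out − consumed: V dC/dt = Q C_in − Q C − k V C.
This is linear with rate a = Q/V + k = 0.134388 min⁻¹.
C_ss = Q C_in/(Q + kV) = 0.806769 mol/L; C(t) = C_ss + (C₀ − C_ss) e^(−a t).
C(15.22) = 0.806769 + (-0.806769)·e^(−0.134388·15.22) = 0.806769 + (-0.806769)·0.129331 = 0.702429 mol/L.

0.7024 mol/L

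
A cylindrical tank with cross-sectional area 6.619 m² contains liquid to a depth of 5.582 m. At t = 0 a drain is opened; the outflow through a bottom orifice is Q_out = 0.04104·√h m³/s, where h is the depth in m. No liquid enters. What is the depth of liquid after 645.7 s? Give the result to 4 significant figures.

0.1302 m

Accumulation of liquid (constant cross-section A): A dh/dt = −0.04104 √h.
Separate and integrate: 2(√h − √h₀) = −(0.04104/A) t.
√h = √5.582 − 0.04104·645.7/(2·6.619) = 2.36263 − 2.00178 = 0.360848.
h = 0.360848² = 0.130212 m.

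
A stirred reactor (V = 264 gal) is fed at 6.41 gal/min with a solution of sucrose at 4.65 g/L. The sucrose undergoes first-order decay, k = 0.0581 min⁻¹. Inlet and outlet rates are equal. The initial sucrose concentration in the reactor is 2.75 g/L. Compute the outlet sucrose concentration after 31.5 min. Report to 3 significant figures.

1.47 g/L

Accumulation = in − out − consumed: V dC/dt = Q C_in − Q C − k V C.
dC/dt = (Q/V) C_in − (Q/V + k) C; effective rate a = Q/V + k = 0.024280 + 0.0581 = 0.082380 min⁻¹.
C_ss = Q C_in/(Q + kV) = 1.3705 g/L; C(t) = C_ss + (C₀ − C_ss) e^(−a t).
C(31.5) = 1.3705 + (1.3795)·e^(−0.082380·31.5) = 1.3705 + (1.3795)·0.074647 = 1.4735 g/L.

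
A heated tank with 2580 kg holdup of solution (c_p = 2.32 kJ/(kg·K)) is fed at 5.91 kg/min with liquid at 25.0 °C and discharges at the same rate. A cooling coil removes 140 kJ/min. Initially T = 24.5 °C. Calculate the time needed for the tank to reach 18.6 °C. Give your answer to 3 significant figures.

M c_p dT/dt = ṁ c_p (T_in − T) − Q̇.
τ = M/ṁ = 436.55 min; T_ss = T_in − Q̇/(ṁ c_p) = 14.789 °C.
T(t) = T_ss + (T₀ − T_ss) e^(−t/τ). Set T = 18.6:
e^(−t/τ) = (18.6 − 14.789)/(24.5 − 14.789) = 0.39242
t = −436.55 · ln(0.39242) = 408.36 min.

408 min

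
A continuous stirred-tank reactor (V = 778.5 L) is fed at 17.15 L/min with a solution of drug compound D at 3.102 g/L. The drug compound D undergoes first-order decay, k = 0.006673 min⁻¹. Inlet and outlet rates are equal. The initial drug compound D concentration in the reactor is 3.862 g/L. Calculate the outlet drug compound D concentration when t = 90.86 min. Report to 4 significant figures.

Species balance: V dC/dt = Q C_in − Q C − k V C.
dC/dt = (Q/V) C_in − (Q/V + k) C; effective rate a = Q/V + k = 0.0220295 + 0.006673 = 0.0287025 min⁻¹.
C_ss = Q C_in/(Q + kV) = 2.38082 g/L; C(t) = C_ss + (C₀ − C_ss) e^(−a t).
C(90.86) = 2.38082 + (1.48118)·e^(−0.0287025·90.86) = 2.38082 + (1.48118)·0.0736882 = 2.48997 g/L.

2.490 g/L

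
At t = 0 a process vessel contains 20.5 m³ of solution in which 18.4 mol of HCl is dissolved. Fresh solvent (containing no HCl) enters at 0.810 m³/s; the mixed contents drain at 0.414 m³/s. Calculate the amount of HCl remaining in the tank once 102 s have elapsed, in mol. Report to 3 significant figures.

5.90 mol

Total volume: dV/dt = Q_in − Q_out = 0.39600 m³/s, so V(t) = 20.5 + 0.39600 t and V(102) = 60.892 m³.
No HCl enters, so dm/dt = −Q_out · (m/V).
Separate: dm/m = −Q_out dt/V(t) ⇒ ln(m/m₀) = −(Q_out/(Q_in−Q_out)) ln(V/V₀).
m = m₀ (V₀/V)^(Q_out/(Q_in−Q_out)) = 18.4 × (20.5/60.892)^(1.0455) = 5.8955 mol.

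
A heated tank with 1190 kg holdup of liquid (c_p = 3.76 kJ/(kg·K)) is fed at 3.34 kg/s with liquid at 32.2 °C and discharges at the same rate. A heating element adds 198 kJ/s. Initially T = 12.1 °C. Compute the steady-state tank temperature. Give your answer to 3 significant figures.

48.0 °C

Heat balance on the well-mixed liquid: M c_p dT/dt = ṁ c_p (T_in − T) + 198.
At steady state dT/dt = 0 ⇒ T_ss = T_in + Q̇/(ṁ c_p) = 32.2 + 198/(3.34·3.76) = 47.966 °C.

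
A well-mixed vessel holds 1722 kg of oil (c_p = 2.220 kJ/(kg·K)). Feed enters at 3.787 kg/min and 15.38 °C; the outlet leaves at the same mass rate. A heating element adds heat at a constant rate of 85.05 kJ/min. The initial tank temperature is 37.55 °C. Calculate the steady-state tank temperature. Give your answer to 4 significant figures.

M c_p dT/dt = ṁ c_p (T_in − T) + Q̇.
At steady state dT/dt = 0 ⇒ T_ss = T_in + Q̇/(ṁ c_p) = 15.38 + 85.05/(3.787·2.220) = 25.4964 °C.

25.50 °C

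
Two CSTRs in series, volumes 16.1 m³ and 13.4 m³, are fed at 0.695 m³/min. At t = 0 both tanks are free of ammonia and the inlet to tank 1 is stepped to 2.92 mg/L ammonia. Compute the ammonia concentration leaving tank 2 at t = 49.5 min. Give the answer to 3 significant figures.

1.98 mg/L

Each tank obeys Vᵢ dCᵢ/dt = Q(Cᵢ₋₁ − Cᵢ), so τᵢ = Vᵢ/Q.
τ₁ = 16.1/0.695 = 23.165 min; τ₂ = 13.4/0.695 = 19.281 min.
Tank 1: C₁ = C_in(1 − e^(−t/τ₁)). Tank 2 (τ₁ ≠ τ₂): C₂ = C_in[1 − (τ₁ e^(−t/τ₁) − τ₂ e^(−t/τ₂))/(τ₁ − τ₂)].
At t = 49.5: e^(−t/τ₁) = 0.11803, e^(−t/τ₂) = 0.076739.
C₂ = 2.92·[1 − (23.165·0.11803 − 19.281·0.076739)/(3.8849)] = 2.92·0.67703 = 1.9769 mg/L.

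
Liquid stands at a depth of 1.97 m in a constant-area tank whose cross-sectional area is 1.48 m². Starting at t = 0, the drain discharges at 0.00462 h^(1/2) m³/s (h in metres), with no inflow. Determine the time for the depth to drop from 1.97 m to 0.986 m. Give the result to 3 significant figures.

263 s

With no inflow, A dh/dt = −0.00462 √h.
Separate and integrate: 2(√h − √h₀) = −(0.00462/A) t.
t = 2A(√h₀ − √h)/0.00462 = 2·1.48·(√1.97 − √0.986)/0.00462
  = 2.9600 × (1.4036 − 0.99298) / 0.00462 = 263.06 s.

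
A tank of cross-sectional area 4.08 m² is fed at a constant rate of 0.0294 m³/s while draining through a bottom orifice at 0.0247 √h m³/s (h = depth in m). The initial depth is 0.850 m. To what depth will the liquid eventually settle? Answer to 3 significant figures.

Level balance: A dh/dt = 0.0294 − 0.0247 √h. Setting dh/dt = 0:
Q_in = 0.0247 √h_ss ⇒ √h_ss = 0.0294/0.0247 = 1.1903.
h_ss = 1.1903² = 1.4168 m. (Since h₀ = 0.850 m < h_ss, the level will rise toward this value.)

1.42 m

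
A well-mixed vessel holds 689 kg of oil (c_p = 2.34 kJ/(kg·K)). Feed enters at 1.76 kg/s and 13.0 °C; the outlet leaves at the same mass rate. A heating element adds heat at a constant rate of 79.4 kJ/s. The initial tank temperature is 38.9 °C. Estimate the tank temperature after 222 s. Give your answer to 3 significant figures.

36.0 °C

Energy balance: M c_p dT/dt = ṁ c_p (T_in − T) + 79.4.
τ = M/ṁ = 391.48 s; T_ss = T_in + Q̇/(ṁ c_p) = 13.0 + 79.4/(1.76·2.34) = 32.279 °C.
Solution: T(t) = T_ss + (T₀ − T_ss) e^(−t/τ).
T(222) = 32.279 + (6.6207)·e^(−222/391.48) = 32.279 + (6.6207)·0.56718 = 36.034 °C.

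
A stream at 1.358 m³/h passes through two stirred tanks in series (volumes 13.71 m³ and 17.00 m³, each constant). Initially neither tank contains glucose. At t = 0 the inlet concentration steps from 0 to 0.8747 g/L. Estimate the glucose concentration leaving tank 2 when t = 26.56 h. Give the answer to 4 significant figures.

0.5956 g/L

Each tank obeys Vᵢ dCᵢ/dt = Q(Cᵢ₋₁ − Cᵢ), so τᵢ = Vᵢ/Q.
τ₁ = 13.71/1.358 = 10.0957 h; τ₂ = 17.00/1.358 = 12.5184 h.
Solving the cascade with C₁(0)=C₂(0)=0 gives C₂(t) = C_in[1 − (τ₁ e^(−t/τ₁) − τ₂ e^(−t/τ₂))/(τ₁ − τ₂)].
At t = 26.56: e^(−t/τ₁) = 0.0720197, e^(−t/τ₂) = 0.119831.
C₂ = 0.8747·[1 − (10.0957·0.0720197 − 12.5184·0.119831)/(-2.42268)] = 0.8747·0.680933 = 0.595612 g/L.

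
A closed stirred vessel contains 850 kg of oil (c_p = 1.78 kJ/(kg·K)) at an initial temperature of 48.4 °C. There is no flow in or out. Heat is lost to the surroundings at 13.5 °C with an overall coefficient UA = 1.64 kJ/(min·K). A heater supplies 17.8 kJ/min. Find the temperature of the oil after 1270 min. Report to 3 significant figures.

30.4 °C

M c_p dT/dt = −UA(T − T_amb) + Q̇.
dT/dt = (T_ss − T)/τ with T_ss = T_amb + Q̇/UA = 13.5 + 17.8/1.64 = 24.354 °C, τ = M c_p/UA = 850·1.78/1.64 = 922.56 min.
This is linear first-order; T(t) = T_ss + (T₀ − T_ss) e^(−t/τ).
T(1270) = 24.354 + (24.046)·0.25243 = 30.424 °C.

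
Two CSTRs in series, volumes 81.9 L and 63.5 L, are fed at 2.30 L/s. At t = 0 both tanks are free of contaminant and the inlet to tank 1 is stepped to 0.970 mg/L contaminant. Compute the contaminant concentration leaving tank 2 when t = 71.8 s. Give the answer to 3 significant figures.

0.644 mg/L

Species balance on tank i: dCᵢ/dt = (Cᵢ₋₁ − Cᵢ)/τᵢ with τᵢ = Vᵢ/Q.
τ₁ = 81.9/2.30 = 35.609 s; τ₂ = 63.5/2.30 = 27.609 s.
Solving the cascade with C₁(0)=C₂(0)=0 gives C₂(t) = C_in[1 − (τ₁ e^(−t/τ₁) − τ₂ e^(−t/τ₂))/(τ₁ − τ₂)].
At t = 71.8: e^(−t/τ₁) = 0.13314, e^(−t/τ₂) = 0.074227.
C₂ = 0.970·[1 − (35.609·0.13314 − 27.609·0.074227)/(8.0000)] = 0.970·0.66355 = 0.64364 mg/L.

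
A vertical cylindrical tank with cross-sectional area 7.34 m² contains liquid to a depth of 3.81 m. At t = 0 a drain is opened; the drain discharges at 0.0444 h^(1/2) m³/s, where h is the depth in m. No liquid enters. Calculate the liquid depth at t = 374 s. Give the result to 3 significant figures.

0.674 m

With no inflow, A dh/dt = −0.0444 √h.
This is separable: 2 d(√h)/dt = −0.0444/A, so √h = √h₀ − (0.0444/(2A)) t.
√h = √3.81 − 0.0444·374/(2·7.34) = 1.9519 − 1.1312 = 0.82075.
h = 0.82075² = 0.67363 m.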